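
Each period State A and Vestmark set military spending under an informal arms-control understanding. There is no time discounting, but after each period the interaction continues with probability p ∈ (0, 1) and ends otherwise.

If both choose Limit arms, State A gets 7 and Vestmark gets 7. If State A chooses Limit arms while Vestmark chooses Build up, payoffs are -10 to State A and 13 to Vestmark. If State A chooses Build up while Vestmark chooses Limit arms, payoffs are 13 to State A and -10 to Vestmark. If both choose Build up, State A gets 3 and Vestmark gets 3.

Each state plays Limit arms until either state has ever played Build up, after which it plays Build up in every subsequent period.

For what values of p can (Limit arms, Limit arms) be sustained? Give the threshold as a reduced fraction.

Expected cooperation value is 7 + p·7 + p²·7 + … = 7/(1−p); deviation gives 13 + p·3/(1−p).
7 ≥ 13(1−p) + 3p ⇒ 10p ≥ 6 ⇒ p ≥ 6/10 = 3/5.

3/5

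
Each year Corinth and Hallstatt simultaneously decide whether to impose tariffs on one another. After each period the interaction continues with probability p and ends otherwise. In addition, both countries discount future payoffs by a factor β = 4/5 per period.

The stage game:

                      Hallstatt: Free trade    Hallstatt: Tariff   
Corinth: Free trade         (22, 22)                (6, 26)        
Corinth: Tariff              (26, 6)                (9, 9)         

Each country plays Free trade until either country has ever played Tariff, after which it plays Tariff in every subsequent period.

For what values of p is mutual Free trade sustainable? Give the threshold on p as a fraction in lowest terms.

Expected continuation weight on next period's payoff is β·p = 4/5·p, which plays the role of the discount factor.
Cooperation requires 4/5·p ≥ (26−22)/(26−9) = 4/17, hence p ≥ 5/17.

5/17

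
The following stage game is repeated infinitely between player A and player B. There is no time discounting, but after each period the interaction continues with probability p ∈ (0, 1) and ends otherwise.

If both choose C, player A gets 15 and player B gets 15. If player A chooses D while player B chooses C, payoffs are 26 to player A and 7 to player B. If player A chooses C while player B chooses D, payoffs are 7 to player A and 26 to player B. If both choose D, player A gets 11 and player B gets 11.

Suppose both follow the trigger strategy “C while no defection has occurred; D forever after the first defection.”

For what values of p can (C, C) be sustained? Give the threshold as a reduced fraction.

Expected cooperation value is 15 + p·15 + p²·15 + … = 15/(1−p); deviation gives 26 + p·11/(1−p).
15 ≥ 26(1−p) + 11p ⇒ 15p ≥ 11 ⇒ p ≥ 11/15.

11/15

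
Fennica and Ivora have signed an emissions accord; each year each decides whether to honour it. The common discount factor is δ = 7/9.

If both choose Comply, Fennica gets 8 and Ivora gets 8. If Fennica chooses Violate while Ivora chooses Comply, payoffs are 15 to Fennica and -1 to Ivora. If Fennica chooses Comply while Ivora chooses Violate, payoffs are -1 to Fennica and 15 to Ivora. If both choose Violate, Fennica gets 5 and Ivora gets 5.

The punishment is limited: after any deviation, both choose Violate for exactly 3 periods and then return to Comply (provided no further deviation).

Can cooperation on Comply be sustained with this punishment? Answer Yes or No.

No

A one-shot deviation gives 15 now, then 5 for 3 periods, then back to 8.
Gain from deviating: (15−8) today; loss: (8−5) in each of the next 3 periods.
No-deviation condition: (8−5)(δ+…+δ^3) ≥ 15−8, i.e. δ+…+δ^3 ≥ 7/3.
At δ = 7/9: δ+…+δ^3 = 1.8532 < 2.3333.
So cooperation is not sustainable.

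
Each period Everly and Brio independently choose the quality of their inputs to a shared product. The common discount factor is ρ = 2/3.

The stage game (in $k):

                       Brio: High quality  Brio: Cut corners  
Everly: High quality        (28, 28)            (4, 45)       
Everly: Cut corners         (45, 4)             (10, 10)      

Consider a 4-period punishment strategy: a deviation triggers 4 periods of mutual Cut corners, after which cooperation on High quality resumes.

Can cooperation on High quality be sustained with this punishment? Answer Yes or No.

A one-shot deviation gives 45 now, then 10 for 4 periods, then back to 28.
Gain from deviating: (45−28) today; loss: (28−10) in each of the next 4 periods.
No-deviation condition: (28−10)(ρ+…+ρ^4) ≥ 45−28, i.e. ρ+…+ρ^4 ≥ 17/18.
At ρ = 2/3: ρ+…+ρ^4 = 1.6049 ≥ 0.9444.
So cooperation is sustainable.

Yes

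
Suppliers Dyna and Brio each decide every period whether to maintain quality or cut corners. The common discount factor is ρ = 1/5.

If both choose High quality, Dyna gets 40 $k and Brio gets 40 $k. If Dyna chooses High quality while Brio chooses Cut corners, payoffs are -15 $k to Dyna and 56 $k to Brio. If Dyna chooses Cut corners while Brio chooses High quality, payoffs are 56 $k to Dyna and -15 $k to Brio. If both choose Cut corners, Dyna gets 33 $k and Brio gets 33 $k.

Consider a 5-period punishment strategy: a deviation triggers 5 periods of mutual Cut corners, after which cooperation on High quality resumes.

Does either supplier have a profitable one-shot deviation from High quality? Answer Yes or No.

IC: ρ+…+ρ^5 ≥ (56−40)/(40−33) = 16/7.
At ρ = 1/5: partial sum = 0.2499 < 2.2857. Cooperation not sustainable.

Yes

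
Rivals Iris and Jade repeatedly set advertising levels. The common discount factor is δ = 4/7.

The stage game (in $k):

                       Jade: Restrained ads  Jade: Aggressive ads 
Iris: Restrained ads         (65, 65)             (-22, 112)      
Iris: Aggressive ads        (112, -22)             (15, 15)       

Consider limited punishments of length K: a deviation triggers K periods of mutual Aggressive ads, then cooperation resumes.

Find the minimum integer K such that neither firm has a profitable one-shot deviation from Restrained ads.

Need Σ_{k=1}^{K} δ^k ≥ (112−65)/(65−15) = 0.9400 at δ = 4/7.
At K = 2 the sum is 0.8980 < 0.9400; at K = 3 it is 1.0845 ≥ 0.9400.
So the minimum punishment length is K = 3.

3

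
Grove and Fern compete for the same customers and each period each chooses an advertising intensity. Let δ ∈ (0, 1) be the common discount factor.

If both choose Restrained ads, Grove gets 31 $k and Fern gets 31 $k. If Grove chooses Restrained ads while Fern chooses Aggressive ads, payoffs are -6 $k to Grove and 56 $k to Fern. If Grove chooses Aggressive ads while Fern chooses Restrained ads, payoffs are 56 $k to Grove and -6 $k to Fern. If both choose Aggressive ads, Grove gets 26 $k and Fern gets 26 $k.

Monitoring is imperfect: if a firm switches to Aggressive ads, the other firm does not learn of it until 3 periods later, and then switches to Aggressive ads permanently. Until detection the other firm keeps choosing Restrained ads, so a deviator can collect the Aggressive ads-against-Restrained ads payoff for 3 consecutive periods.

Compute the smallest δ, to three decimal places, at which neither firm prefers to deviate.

0.941

A deviator earns 56 for 3 periods, then 26 forever; cooperating earns 31 forever. Multiplying the IC by (1−δ):
31 ≥ 56(1−δ^3) + 26δ^3, so 30·δ^3 ≥ 25 and δ^3 ≥ 5/6.
δ ≥ (5/6)^(1/3) ≈ 0.941.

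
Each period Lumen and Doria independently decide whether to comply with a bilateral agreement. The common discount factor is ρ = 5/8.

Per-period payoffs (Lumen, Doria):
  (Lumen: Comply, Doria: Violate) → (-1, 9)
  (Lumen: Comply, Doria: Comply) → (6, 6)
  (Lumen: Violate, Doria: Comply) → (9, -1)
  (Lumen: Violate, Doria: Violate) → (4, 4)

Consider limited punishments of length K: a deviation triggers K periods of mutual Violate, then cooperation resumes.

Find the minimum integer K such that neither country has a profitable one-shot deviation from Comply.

5

Need Σ_{k=1}^{K} ρ^k ≥ (9−6)/(6−4) = 1.5000 at ρ = 5/8.
At K = 4 the sum is 1.4124 < 1.5000; at K = 5 it is 1.5077 ≥ 1.5000.
So the minimum punishment length is K = 5.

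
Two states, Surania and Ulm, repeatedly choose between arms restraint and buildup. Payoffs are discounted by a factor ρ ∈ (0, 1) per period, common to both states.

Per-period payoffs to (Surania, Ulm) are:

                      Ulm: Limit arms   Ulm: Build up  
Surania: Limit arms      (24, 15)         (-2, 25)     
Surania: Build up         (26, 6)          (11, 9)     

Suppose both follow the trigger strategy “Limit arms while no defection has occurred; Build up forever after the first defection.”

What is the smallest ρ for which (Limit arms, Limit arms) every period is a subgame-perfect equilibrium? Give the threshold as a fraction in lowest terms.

5/8

For Surania: deviation gain 26−24 = 2, per-period punishment loss 24−11 = 13. IC gives ρ ≥ 2/15.
For Ulm: gain 10, loss 6 per period, so ρ ≥ 10/16 = 5/8.
The tighter constraint is Ulm's, so cooperation needs ρ ≥ 5/8.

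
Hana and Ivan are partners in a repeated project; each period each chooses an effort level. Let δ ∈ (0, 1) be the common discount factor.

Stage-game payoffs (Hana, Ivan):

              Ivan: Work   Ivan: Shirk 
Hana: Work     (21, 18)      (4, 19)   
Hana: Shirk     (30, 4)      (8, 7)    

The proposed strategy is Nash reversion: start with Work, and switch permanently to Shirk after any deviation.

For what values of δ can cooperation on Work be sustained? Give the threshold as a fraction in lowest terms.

9/22

Hana's threshold: (30−21)/(30−8) = 9/22.
Ivan's threshold: (19−18)/(19−7) = 1/12.
9/22 > 1/12, so Hana binds and δ* = 9/22.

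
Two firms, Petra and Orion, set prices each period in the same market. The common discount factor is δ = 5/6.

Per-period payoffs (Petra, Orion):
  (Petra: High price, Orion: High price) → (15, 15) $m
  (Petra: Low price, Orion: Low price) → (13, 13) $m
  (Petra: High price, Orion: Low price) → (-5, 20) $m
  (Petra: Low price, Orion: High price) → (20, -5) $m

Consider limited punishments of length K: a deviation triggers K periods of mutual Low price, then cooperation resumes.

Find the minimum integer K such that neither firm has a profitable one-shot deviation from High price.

No profitable deviation requires (15−13)(δ+…+δ^K) ≥ 20−15, i.e. δ+…+δ^K ≥ 5/2 ≈ 2.5000.
With δ = 5/6, the partial sums are K=1: 0.8333, K=2: 1.5278, K=3: 2.1065, K=4: 2.5887.
K = 4 is the first length at which the sum reaches 2.5000.

4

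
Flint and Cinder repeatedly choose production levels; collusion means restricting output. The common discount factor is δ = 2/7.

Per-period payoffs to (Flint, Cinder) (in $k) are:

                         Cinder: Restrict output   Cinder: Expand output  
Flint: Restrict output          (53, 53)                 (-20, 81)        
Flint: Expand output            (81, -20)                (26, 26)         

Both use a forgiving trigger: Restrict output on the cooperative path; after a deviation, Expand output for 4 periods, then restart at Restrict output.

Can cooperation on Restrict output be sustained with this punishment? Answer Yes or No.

A one-shot deviation gives 81 now, then 26 for 4 periods, then back to 53.
Gain from deviating: (81−53) today; loss: (53−26) in each of the next 4 periods.
No-deviation condition: (53−26)(δ+…+δ^4) ≥ 81−53, i.e. δ+…+δ^4 ≥ 28/27.
At δ = 2/7: δ+…+δ^4 = 0.3973 < 1.0370.
So cooperation is not sustainable.

No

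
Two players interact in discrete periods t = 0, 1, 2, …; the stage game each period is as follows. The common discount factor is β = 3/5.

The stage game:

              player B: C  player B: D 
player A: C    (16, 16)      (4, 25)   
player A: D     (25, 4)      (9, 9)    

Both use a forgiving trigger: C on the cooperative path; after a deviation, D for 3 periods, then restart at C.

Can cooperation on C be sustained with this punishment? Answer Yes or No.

No

Comparing payoff streams over the 4 periods until play realigns: cooperate → 16(1+β+…+β^3); deviate → 25 + 9(β+…+β^3).
Cooperation is sustained iff (16−9)(β+…+β^3) ≥ 25−16.
β+…+β^3 = 3/5·(1−(3/5)^3)/(1−3/5) = 1.1760, and (25−16)/(16−9) = 1.2857.
1.1760 < 1.2857, so cooperation is not sustainable.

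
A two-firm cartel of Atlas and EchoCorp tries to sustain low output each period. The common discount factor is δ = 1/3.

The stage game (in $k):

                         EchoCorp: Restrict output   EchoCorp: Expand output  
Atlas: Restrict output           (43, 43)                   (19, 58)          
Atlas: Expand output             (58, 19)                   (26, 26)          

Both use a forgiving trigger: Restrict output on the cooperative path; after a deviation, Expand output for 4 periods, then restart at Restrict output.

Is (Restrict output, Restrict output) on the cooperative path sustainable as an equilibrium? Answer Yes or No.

A one-shot deviation gives 58 now, then 26 for 4 periods, then back to 43.
Gain from deviating: (58−43) today; loss: (43−26) in each of the next 4 periods.
No-deviation condition: (43−26)(δ+…+δ^4) ≥ 58−43, i.e. δ+…+δ^4 ≥ 15/17.
At δ = 1/3: δ+…+δ^4 = 0.4938 < 0.8824.
So cooperation is not sustainable.

No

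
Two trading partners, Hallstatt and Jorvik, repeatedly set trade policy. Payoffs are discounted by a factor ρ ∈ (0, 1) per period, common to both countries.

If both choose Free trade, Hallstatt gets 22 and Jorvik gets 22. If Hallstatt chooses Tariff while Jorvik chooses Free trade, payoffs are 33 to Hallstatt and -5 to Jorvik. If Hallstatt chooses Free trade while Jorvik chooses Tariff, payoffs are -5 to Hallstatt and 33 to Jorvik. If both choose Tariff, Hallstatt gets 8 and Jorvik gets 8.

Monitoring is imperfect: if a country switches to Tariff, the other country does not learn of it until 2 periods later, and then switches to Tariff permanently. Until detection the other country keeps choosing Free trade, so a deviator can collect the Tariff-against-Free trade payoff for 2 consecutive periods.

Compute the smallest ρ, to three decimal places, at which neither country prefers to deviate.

0.663

Deviating for the 2 undetected periods gains 33−22 = 11 per period over cooperation, then loses 22−8 = 14 per period forever once punishment starts.
Gain: 11(1 + ρ + … + ρ^1); loss: 14·ρ^2/(1−ρ).
No profitable deviation ⇔ 11(1−ρ^2) ≤ 14·ρ^2, i.e. ρ^2 ≥ 11/(11+14) = 11/25.
Hence ρ ≥ (11/25)^(1/2) ≈ 0.663.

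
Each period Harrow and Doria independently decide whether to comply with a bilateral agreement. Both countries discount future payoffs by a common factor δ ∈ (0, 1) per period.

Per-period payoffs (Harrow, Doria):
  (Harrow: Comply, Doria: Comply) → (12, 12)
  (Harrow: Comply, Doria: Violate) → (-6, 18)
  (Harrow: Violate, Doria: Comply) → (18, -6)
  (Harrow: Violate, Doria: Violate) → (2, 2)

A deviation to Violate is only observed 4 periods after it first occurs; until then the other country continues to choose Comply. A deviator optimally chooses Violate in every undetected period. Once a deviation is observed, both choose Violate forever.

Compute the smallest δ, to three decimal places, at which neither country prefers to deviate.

0.783

The best deviation is to choose Violate for all 4 undetected periods, earning 18 each, then 2 forever once detected.
Deviation value: 18(1−δ^4)/(1−δ) + 2δ^4/(1−δ); cooperation value: 12/(1−δ).
IC: 12 ≥ 18(1−δ^4) + 2δ^4 = 18 − 16δ^4.
So δ^4 ≥ 6/16 = 3/8, giving δ ≥ (3/8)^(1/4) ≈ 0.783.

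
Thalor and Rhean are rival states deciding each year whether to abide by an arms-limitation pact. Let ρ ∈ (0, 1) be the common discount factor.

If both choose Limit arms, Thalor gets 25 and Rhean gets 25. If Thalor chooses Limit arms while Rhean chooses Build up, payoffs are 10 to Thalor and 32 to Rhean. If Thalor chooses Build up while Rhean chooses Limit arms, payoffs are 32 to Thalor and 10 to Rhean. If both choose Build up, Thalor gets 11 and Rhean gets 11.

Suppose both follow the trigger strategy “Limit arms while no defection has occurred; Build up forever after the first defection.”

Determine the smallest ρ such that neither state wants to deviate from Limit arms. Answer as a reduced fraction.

1/3

Under grim trigger the critical discount factor is (T−C)/(T−P) with T = 32, C = 25, P = 11.
ρ* = (32−25)/(32−11) = 7/21 = 1/3.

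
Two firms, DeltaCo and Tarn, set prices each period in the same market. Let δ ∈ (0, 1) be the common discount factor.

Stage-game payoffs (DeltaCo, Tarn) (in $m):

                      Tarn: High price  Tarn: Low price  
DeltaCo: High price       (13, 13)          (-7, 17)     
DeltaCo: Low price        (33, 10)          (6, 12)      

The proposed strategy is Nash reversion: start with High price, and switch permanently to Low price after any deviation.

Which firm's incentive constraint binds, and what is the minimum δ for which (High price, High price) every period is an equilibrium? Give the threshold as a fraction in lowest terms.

For DeltaCo: deviation gain 33−13 = 20, per-period punishment loss 13−6 = 7. IC gives δ ≥ 20/27.
For Tarn: gain 4, loss 1 per period, so δ ≥ 4/5.
The tighter constraint is Tarn's, so cooperation needs δ ≥ 4/5.

Tarn; δ ≥ 4/5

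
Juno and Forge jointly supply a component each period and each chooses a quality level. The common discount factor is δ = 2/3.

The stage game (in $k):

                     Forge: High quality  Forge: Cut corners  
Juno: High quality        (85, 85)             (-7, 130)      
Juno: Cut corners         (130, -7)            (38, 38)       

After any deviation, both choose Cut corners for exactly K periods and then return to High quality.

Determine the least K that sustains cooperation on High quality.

No profitable deviation requires (85−38)(δ+…+δ^K) ≥ 130−85, i.e. δ+…+δ^K ≥ 45/47 ≈ 0.9574.
With δ = 2/3, the partial sums are K=1: 0.6667, K=2: 1.1111.
K = 2 is the first length at which the sum reaches 0.9574.

2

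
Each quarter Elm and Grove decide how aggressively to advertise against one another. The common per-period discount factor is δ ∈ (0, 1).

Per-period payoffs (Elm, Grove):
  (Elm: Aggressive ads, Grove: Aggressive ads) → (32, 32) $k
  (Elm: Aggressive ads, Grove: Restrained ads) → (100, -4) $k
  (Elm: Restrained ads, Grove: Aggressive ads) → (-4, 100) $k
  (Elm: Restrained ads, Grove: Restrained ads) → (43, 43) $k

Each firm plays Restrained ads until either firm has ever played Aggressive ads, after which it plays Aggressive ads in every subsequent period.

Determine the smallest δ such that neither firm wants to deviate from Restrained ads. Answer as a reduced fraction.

57/68

One-period gain from deviating is 100 − 43 = 57. The loss is 43 − 32 = 11 in every subsequent period, with present value 11·δ/(1−δ).
Deviation is unprofitable when 11·δ/(1−δ) ≥ 57, i.e. δ/(1−δ) ≥ 57/11.
Equivalently δ ≥ 57/(57+11) = 57/68.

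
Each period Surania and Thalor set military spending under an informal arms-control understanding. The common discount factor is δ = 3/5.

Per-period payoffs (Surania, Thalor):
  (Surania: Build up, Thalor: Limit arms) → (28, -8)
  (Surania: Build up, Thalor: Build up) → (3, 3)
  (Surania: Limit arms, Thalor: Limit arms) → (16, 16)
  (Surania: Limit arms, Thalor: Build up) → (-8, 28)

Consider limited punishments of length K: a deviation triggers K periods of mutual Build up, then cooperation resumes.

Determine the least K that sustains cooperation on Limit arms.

Need Σ_{k=1}^{K} δ^k ≥ (28−16)/(16−3) = 0.9231 at δ = 3/5.
At K = 1 the sum is 0.6000 < 0.9231; at K = 2 it is 0.9600 ≥ 0.9231.
So the minimum punishment length is K = 2.

2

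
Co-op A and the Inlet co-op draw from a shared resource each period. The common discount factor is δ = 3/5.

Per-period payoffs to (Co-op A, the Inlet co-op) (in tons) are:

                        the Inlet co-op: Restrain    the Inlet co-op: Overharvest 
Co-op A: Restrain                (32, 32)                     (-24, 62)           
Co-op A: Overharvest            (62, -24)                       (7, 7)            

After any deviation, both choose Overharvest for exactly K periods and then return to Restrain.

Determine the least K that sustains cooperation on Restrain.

IC: δ(1−δ^K)/(1−δ) ≥ (62−32)/(32−7) = 6/5.
With δ = 3/5: need 1 − δ^K ≥ 6/5·(1−3/5)/(3/5), i.e. δ^K ≤ 0.2000.
Since (3/5)^3 = 0.2160 and (3/5)^4 = 0.1296, the smallest such K is 4.

4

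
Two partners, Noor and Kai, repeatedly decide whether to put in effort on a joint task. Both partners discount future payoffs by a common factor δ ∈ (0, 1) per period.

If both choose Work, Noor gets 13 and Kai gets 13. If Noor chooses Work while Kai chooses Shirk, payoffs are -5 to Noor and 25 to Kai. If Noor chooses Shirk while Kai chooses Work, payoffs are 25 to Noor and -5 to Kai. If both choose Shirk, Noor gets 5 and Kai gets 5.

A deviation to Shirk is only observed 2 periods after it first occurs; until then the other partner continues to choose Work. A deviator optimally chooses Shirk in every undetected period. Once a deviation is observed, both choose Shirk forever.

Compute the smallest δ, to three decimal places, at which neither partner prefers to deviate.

0.775

A deviator earns 25 for 2 periods, then 5 forever; cooperating earns 13 forever. Multiplying the IC by (1−δ):
13 ≥ 25(1−δ^2) + 5δ^2, so 20·δ^2 ≥ 12 and δ^2 ≥ 3/5.
δ ≥ (3/5)^(1/2) ≈ 0.775.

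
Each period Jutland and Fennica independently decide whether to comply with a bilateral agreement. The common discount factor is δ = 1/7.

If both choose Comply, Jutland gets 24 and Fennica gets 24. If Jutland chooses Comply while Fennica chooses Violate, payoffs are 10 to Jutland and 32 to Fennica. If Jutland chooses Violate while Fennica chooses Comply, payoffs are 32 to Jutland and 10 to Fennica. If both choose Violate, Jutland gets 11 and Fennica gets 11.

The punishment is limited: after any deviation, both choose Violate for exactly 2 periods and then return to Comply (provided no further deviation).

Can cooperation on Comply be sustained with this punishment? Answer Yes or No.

No

IC: δ+…+δ^2 ≥ (32−24)/(24−11) = 8/13.
At δ = 1/7: partial sum = 0.1633 < 0.6154. Cooperation not sustainable.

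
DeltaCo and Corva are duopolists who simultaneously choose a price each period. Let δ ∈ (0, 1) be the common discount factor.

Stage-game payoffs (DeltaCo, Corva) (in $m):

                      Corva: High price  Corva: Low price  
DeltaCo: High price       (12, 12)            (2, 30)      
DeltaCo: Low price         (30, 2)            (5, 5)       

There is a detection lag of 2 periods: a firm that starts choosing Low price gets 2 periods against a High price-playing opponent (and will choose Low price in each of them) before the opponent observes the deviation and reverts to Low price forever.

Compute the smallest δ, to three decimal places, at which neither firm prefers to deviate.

Deviating for the 2 undetected periods gains 30−12 = 18 per period over cooperation, then loses 12−5 = 7 per period forever once punishment starts.
Gain: 18(1 + δ + … + δ^1); loss: 7·δ^2/(1−δ).
No profitable deviation ⇔ 18(1−δ^2) ≤ 7·δ^2, i.e. δ^2 ≥ 18/(18+7) = 18/25.
Hence δ ≥ (18/25)^(1/2) ≈ 0.849.

0.849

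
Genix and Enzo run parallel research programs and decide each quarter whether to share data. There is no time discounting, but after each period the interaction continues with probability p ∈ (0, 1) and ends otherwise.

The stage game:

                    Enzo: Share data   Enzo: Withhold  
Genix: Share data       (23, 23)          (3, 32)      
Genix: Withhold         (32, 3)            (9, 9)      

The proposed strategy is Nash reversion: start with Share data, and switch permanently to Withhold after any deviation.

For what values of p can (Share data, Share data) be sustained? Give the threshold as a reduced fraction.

9/23

With no time discounting, the continuation probability p plays the role of the discount factor.
Grim-trigger IC: 23/(1−p) ≥ 32 + 9p/(1−p) ⇒ p ≥ (32−23)/(32−9) = 9/23.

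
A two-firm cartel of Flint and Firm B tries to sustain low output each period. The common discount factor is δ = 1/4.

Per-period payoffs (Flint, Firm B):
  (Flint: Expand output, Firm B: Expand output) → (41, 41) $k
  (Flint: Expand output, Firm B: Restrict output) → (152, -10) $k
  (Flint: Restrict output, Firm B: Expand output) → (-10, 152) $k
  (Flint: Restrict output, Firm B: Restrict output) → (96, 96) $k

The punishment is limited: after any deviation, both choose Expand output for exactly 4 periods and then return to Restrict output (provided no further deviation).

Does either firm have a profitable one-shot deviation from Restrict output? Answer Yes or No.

Yes

A one-shot deviation gives 152 now, then 41 for 4 periods, then back to 96.
Gain from deviating: (152−96) today; loss: (96−41) in each of the next 4 periods.
No-deviation condition: (96−41)(δ+…+δ^4) ≥ 152−96, i.e. δ+…+δ^4 ≥ 56/55.
At δ = 1/4: δ+…+δ^4 = 0.3320 < 1.0182.
So cooperation is not sustainable.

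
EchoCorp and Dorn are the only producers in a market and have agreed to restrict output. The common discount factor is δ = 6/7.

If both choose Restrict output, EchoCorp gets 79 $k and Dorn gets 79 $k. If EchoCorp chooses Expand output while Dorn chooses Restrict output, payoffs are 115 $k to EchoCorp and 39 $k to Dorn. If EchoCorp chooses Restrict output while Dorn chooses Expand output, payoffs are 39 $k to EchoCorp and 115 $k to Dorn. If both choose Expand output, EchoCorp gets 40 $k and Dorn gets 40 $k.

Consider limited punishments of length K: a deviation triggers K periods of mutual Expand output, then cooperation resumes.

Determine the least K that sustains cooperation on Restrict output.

Need Σ_{k=1}^{K} δ^k ≥ (115−79)/(79−40) = 0.9231 at δ = 6/7.
At K = 1 the sum is 0.8571 < 0.9231; at K = 2 it is 1.5918 ≥ 0.9231.
So the minimum punishment length is K = 2.

2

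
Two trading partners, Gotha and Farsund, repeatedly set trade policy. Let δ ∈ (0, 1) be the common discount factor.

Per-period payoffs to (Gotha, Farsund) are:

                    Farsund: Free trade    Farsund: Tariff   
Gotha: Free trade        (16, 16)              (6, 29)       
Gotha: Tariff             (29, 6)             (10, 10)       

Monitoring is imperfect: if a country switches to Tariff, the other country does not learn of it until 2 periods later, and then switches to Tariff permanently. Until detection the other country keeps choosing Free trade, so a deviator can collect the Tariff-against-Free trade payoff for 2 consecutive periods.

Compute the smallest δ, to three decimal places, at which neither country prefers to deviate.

0.827

The best deviation is to choose Tariff for all 2 undetected periods, earning 29 each, then 10 forever once detected.
Deviation value: 29(1−δ^2)/(1−δ) + 10δ^2/(1−δ); cooperation value: 16/(1−δ).
IC: 16 ≥ 29(1−δ^2) + 10δ^2 = 29 − 19δ^2.
So δ^2 ≥ 13/19, giving δ ≥ (13/19)^(1/2) ≈ 0.827.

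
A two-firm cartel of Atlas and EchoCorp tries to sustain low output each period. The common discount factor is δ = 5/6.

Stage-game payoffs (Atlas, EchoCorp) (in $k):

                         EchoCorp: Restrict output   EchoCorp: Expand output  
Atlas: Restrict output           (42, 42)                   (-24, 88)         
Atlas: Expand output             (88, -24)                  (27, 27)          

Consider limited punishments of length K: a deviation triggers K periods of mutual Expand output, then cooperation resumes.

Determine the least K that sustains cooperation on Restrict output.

6

Need Σ_{k=1}^{K} δ^k ≥ (88−42)/(42−27) = 3.0667 at δ = 5/6.
At K = 5 the sum is 2.9906 < 3.0667; at K = 6 it is 3.3255 ≥ 3.0667.
So the minimum punishment length is K = 6.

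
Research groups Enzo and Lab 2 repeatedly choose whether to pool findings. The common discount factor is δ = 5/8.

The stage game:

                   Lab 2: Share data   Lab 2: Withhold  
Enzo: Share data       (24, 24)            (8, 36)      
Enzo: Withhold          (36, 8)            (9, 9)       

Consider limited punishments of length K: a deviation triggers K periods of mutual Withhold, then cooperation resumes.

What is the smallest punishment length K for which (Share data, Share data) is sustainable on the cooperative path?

Need Σ_{k=1}^{K} δ^k ≥ (36−24)/(24−9) = 0.8000 at δ = 5/8.
At K = 1 the sum is 0.6250 < 0.8000; at K = 2 it is 1.0156 ≥ 0.8000.
So the minimum punishment length is K = 2.

2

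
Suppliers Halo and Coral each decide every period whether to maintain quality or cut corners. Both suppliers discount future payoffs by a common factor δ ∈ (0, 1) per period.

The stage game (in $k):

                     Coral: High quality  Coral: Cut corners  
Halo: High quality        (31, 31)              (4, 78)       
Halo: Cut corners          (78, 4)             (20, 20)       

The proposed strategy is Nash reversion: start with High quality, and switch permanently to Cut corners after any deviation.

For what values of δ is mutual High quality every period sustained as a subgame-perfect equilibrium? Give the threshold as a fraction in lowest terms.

47/58

31/(1−δ) ≥ 78 + 20δ/(1−δ)
31 ≥ 78 − 58δ
δ ≥ 47/58.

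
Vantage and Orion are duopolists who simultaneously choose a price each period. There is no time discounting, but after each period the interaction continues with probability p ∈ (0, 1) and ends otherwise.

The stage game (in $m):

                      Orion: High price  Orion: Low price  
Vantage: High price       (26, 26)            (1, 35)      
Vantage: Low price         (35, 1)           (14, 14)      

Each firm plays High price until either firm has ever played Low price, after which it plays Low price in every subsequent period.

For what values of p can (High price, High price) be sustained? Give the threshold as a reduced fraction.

3/7

With no time discounting, the continuation probability p plays the role of the discount factor.
Grim-trigger IC: 26/(1−p) ≥ 35 + 14p/(1−p) ⇒ p ≥ (35−26)/(35−14) = 3/7.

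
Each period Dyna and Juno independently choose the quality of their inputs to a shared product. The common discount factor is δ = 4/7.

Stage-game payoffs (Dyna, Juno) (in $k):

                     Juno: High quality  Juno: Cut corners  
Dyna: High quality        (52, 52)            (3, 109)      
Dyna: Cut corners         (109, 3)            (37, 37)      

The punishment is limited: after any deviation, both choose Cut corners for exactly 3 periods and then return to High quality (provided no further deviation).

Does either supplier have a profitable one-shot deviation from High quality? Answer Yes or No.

IC: δ+…+δ^3 ≥ (109−52)/(52−37) = 19/5.
At δ = 4/7: partial sum = 1.0845 < 3.8000. Cooperation not sustainable.

Yes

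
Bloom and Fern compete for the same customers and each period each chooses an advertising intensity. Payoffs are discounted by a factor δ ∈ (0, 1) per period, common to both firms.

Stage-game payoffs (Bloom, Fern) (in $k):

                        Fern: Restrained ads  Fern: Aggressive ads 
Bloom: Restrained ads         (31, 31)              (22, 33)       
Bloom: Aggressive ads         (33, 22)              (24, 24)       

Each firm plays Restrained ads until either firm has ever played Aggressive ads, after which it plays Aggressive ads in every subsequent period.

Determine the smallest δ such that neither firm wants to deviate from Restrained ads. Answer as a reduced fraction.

Under grim trigger the critical discount factor is (T−C)/(T−P) with T = 33, C = 31, P = 24.
δ* = (33−31)/(33−24) = 2/9.

2/9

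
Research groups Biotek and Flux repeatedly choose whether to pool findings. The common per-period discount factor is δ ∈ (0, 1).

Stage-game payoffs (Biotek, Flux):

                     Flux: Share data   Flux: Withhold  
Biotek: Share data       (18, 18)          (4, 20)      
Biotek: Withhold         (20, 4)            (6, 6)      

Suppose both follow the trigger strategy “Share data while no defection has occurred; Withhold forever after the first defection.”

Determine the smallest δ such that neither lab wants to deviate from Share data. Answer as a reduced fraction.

Under grim trigger the critical discount factor is (T−C)/(T−P) with T = 20, C = 18, P = 6.
δ* = (20−18)/(20−6) = 2/14 = 1/7.

1/7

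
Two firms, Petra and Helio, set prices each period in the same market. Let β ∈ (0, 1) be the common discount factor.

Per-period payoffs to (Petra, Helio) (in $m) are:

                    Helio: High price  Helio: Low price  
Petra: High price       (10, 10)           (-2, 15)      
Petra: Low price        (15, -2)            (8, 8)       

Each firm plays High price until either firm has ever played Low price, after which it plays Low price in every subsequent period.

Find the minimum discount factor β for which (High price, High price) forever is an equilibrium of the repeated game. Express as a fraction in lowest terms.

One-period gain from deviating is 15 − 10 = 5. The loss is 10 − 8 = 2 in every subsequent period, with present value 2·β/(1−β).
Deviation is unprofitable when 2·β/(1−β) ≥ 5, i.e. β/(1−β) ≥ 5/2.
Equivalently β ≥ 5/(5+2) = 5/7.

5/7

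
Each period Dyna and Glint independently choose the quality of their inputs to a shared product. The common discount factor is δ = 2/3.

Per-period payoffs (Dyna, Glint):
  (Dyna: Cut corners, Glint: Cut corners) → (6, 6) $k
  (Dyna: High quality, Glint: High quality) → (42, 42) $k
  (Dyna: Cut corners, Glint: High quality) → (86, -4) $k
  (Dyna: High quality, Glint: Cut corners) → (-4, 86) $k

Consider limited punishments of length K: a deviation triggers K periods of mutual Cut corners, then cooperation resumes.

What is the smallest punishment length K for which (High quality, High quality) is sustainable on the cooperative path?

3

No profitable deviation requires (42−6)(δ+…+δ^K) ≥ 86−42, i.e. δ+…+δ^K ≥ 11/9 ≈ 1.2222.
With δ = 2/3, the partial sums are K=1: 0.6667, K=2: 1.1111, K=3: 1.4074.
K = 3 is the first length at which the sum reaches 1.2222.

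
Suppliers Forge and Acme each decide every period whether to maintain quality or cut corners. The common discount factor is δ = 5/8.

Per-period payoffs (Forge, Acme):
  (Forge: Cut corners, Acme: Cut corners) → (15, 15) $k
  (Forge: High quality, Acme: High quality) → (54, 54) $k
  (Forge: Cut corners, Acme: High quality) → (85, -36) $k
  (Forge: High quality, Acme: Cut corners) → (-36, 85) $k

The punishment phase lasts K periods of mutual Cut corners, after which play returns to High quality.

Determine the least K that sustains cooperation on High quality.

Need Σ_{k=1}^{K} δ^k ≥ (85−54)/(54−15) = 0.7949 at δ = 5/8.
At K = 1 the sum is 0.6250 < 0.7949; at K = 2 it is 1.0156 ≥ 0.7949.
So the minimum punishment length is K = 2.

2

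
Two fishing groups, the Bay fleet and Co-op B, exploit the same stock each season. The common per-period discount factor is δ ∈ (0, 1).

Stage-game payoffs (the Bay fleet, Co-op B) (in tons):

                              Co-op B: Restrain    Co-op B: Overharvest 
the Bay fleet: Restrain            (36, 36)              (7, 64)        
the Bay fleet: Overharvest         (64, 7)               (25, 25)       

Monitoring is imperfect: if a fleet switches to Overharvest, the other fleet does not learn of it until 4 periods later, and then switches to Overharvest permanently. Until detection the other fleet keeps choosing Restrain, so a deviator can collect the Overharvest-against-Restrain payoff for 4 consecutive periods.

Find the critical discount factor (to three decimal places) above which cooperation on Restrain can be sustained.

0.920

A deviator earns 64 for 4 periods, then 25 forever; cooperating earns 36 forever. Multiplying the IC by (1−δ):
36 ≥ 64(1−δ^4) + 25δ^4, so 39·δ^4 ≥ 28 and δ^4 ≥ 28/39.
δ ≥ (28/39)^(1/4) ≈ 0.920.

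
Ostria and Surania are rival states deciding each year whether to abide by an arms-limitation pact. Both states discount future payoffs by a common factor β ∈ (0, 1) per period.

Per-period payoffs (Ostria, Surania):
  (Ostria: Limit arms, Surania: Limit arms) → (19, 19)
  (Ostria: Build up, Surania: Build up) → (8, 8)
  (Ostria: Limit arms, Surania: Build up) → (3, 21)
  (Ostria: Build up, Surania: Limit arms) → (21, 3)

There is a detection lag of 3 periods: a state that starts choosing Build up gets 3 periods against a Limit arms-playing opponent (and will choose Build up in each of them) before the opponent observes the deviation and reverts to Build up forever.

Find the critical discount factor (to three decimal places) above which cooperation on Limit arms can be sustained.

Deviating for the 3 undetected periods gains 21−19 = 2 per period over cooperation, then loses 19−8 = 11 per period forever once punishment starts.
Gain: 2(1 + β + … + β^2); loss: 11·β^3/(1−β).
No profitable deviation ⇔ 2(1−β^3) ≤ 11·β^3, i.e. β^3 ≥ 2/(2+11) = 2/13.
Hence β ≥ (2/13)^(1/3) ≈ 0.536.

0.536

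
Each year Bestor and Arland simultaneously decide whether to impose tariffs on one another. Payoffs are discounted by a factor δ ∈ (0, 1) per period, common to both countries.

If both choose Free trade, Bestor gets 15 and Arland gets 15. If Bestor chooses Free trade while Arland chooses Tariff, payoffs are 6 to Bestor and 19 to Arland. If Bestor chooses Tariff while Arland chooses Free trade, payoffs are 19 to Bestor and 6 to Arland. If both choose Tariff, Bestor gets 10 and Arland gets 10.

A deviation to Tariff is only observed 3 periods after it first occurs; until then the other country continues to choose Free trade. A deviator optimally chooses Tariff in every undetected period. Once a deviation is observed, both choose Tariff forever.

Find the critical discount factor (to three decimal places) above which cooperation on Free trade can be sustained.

Deviating for the 3 undetected periods gains 19−15 = 4 per period over cooperation, then loses 15−10 = 5 per period forever once punishment starts.
Gain: 4(1 + δ + … + δ^2); loss: 5·δ^3/(1−δ).
No profitable deviation ⇔ 4(1−δ^3) ≤ 5·δ^3, i.e. δ^3 ≥ 4/(4+5) = 4/9.
Hence δ ≥ (4/9)^(1/3) ≈ 0.763.

0.763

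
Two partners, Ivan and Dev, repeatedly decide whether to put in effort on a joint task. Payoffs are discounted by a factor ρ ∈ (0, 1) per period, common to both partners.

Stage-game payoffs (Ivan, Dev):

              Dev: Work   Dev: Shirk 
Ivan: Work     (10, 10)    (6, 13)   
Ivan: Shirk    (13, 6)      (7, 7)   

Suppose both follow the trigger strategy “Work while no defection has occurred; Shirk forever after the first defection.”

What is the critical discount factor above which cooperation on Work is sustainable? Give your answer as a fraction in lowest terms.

1/2

10/(1−ρ) ≥ 13 + 7ρ/(1−ρ)
10 ≥ 13 − 6ρ
ρ ≥ 3/6 = 1/2.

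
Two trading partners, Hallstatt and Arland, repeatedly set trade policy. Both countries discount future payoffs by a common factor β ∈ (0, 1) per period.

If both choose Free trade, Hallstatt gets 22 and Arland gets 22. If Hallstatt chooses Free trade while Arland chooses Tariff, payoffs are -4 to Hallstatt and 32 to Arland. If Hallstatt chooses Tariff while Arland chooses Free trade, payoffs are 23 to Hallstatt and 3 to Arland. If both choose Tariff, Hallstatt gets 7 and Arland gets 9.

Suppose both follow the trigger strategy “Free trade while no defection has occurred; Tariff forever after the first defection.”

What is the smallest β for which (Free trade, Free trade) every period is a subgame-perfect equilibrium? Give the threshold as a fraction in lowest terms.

For Hallstatt: deviation gain 23−22 = 1, per-period punishment loss 22−7 = 15. IC gives β ≥ 1/16.
For Arland: gain 10, loss 13 per period, so β ≥ 10/23.
The tighter constraint is Arland's, so cooperation needs β ≥ 10/23.

10/23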